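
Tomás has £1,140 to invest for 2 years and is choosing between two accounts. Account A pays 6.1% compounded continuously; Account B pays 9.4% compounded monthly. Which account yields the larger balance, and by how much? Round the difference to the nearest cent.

Account A growth factor: e^(0.061·2) = e^0.122 ≈ 1.129754102; balance ≈ 1,287.9197.
Account B growth factor: (1 + 0.094/12)^24 ≈ 1.205949821; balance ≈ 1,374.7828.
Account B is larger by 86.8631.

Account B, by £86.86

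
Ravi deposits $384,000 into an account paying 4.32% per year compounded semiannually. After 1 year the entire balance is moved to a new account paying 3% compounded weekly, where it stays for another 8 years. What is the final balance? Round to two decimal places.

After 1 years at 4.32%: 384,000 × 1.04366656 ≈ 400,767.9590.
Then 8 years at 3%: 400,767.9590 × 1.27116117764 ≈ 509,440.6708.

$509,440.67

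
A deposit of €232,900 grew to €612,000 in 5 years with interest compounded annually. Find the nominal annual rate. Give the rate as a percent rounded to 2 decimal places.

(1 + r)^5 = 612,000/232,900 = 2.62774.
1 + r = 2.62774^(1/5) ≈ 1.213155, so r ≈ 0.213155.
r ≈ 21.31553%.

21.32%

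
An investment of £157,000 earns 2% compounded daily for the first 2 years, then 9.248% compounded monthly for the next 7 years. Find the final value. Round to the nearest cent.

After 2 years at 2%: 157,000 × 1.04080963362 ≈ 163,407.1125.
Then 7 years at 9.248%: 163,407.1125 × 1.90575498693 ≈ 311,413.9195.

£311,413.92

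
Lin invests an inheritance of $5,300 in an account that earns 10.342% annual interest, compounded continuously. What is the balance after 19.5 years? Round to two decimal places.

$39,821.10

A = P·e^(rt) = 5,300·e^(0.10342·19.5) = 5,300·e^2.01669.
e^2.01669 ≈ 7.5134143279, so A ≈ 39,821.0959.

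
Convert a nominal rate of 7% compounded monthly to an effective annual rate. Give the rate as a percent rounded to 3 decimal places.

One year is 12 periods at 0.00583333 each: (1 + 0.00583333)^12 ≈ 1.07229.
EAR = 1.07229 − 1 ≈ 7.22901%.

7.229%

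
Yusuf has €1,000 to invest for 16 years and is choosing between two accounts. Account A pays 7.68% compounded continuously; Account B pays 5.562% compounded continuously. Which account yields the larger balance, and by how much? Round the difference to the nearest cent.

Account A, by €982.19

A: e^(0.0768·16) = e^1.2288 ≈ 3.417126523, so 1,000 × 3.417126523 ≈ 3,417.1265.
B: e^(0.05562·16) = e^0.88992 ≈ 2.434934849, so 1,000 × 2.434934849 ≈ 2,434.9348.
Difference ≈ 982.1917 in favor of A.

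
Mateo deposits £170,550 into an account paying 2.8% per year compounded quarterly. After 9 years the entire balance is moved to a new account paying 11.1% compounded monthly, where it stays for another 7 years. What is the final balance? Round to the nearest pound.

£475,126

Phase 1: 170,550·(1 + 0.007)^36 ≈ 219,236.4008.
Phase 2: 219,236.4008·(1 + 0.00925)^84 ≈ 475,125.5032.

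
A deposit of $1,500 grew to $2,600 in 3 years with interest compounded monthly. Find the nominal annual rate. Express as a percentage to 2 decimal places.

(1 + r/12)^36 = 2,600/1,500 = 1.73333.
1 + r/12 = 1.73333^(1/36) ≈ 1.015396, so r/12 ≈ 0.0153964.
r ≈ 12·0.0153964 = 18.47566%.

18.48%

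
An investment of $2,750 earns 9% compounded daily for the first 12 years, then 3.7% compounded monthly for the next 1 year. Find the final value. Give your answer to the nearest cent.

$8,401.51

After 12 years at 9%: 2,750 × 2.944287556 ≈ 8,096.7908.
Then 1 years at 3.7%: 8,096.7908 × 1.037633952 ≈ 8,401.5050.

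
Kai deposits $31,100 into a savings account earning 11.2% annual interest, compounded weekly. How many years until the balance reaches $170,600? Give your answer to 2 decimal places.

15.21 years

We need (1 + 0.00215385)^(52t) = 5.4855, so 52t = ln 5.4855 / ln 1.002154 ≈ 791.1179.
t ≈ 791.1179/52 = 15.2138 years.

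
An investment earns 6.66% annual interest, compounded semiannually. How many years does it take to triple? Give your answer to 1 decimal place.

16.8 years

(1 + 0.0333)^(2t) = 3.
2t = ln 3 / ln(1 + 0.0333) ≈ 1.0986/0.0327576 ≈ 33.5377.
t ≈ 16.7688.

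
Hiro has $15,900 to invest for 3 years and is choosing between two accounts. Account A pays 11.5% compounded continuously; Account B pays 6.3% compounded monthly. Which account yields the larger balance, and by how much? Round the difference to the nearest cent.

A: e^(0.115·3) = e^0.345 ≈ 1.4119899197, so 15,900 × 1.4119899197 ≈ 22,450.6397.
B: (1 + 0.00525)^36 ≈ 1.2074438502, so 15,900 × 1.2074438502 ≈ 19,198.3572.
Difference ≈ 3,252.2825 in favor of A.

Account A, by $3,252.28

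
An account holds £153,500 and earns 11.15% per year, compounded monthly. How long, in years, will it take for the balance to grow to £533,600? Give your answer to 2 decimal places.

(1 + 0.00929167)^(12t) = 533,600/153,500 = 3.4762.
12t·ln(1 + 0.00929167) = ln(3.4762); 12t = 1.2459/0.00924876 ≈ 134.7148.
t ≈ 11.2262 years.

11.23 years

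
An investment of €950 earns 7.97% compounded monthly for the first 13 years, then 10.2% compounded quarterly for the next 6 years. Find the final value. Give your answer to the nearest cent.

€4,882.75

After 13 years at 7.97%: 950 × 2.808567154 ≈ 2,668.1388.
Then 6 years at 10.2%: 2,668.1388 × 1.830020492 ≈ 4,882.7487.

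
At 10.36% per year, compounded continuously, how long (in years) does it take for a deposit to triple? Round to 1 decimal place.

e^(0.1036t) = 3, so 0.1036t = ln 3 ≈ 1.0986.
t ≈ 1.0986/0.1036 ≈ 10.6044.

10.6 years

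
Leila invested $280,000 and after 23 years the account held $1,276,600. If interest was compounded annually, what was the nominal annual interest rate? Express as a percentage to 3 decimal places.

6.819%

The 23-period growth factor is 1,276,600/280,000 = 4.55929.
r = 4.55929^(1/23) − 1 ≈ 0.068188, i.e. 6.81880%.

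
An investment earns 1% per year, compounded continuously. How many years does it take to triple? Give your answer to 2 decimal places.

e^(0.01t) = 3, so 0.01t = ln 3 ≈ 1.0986.
t ≈ 1.0986/0.01 ≈ 109.8612.

109.86 years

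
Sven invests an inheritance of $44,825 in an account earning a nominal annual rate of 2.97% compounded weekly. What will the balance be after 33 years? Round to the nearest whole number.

Growth factor = (1 + 0.0297/52)^1716 ≈ 2.66397724929.
A ≈ 44,825 × 2.66397724929 ≈ 119,412.7802.

$119,413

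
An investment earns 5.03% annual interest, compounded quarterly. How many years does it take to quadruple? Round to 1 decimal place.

27.7 years

(1 + 0.012575)^(4t) = 4.
4t = ln 4 / ln(1 + 0.012575) ≈ 1.3863/0.0124966 ≈ 110.9338.
t ≈ 27.7334.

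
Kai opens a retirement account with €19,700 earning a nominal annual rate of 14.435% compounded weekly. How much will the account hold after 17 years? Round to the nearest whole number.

€228,416

Periodic rate = 14.435%/52 = 0.00277596; periods = 52·17 = 884.
A = 19,700·(1 + 0.14435/52)^884 ≈ 19,700·11.5947250178 ≈ 228,416.0829.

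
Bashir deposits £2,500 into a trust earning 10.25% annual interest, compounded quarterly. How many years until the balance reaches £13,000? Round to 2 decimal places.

(1 + 0.025625)^(4t) = 13,000/2,500 = 5.2.
4t·ln(1 + 0.025625) = ln(5.2); 4t = 1.6487/0.0253022 ≈ 65.1588.
t ≈ 16.2897 years.

16.29 years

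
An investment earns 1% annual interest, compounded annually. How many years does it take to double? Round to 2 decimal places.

69.66 years

(1 + 0.01)^t = 2.
t = ln 2 / ln(1 + 0.01) ≈ 0.69315/0.00995033 ≈ 69.6607.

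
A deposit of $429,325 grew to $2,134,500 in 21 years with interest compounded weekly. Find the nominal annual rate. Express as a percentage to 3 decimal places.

7.643%

The 1092-period growth factor is 2,134,500/429,325 = 4.97176.
r/52 = 4.97176^(1/1092) − 1 ≈ 0.00146974, so r ≈ 52·0.00146974 = 7.64263%.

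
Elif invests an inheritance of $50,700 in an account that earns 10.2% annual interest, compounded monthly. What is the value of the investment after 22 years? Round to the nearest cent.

$473,637.67

Periodic rate = 10.2%/12 = 0.0085; periods = 12·22 = 264.
A = 50,700·(1 + 0.0085)^264 ≈ 50,700·9.34196579641 ≈ 473,637.6659.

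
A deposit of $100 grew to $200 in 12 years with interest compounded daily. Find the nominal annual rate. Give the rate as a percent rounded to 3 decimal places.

(1 + r/365)^4380 = 200/100 = 2.
1 + r/365 = 2^(1/4380) ≈ 1.000158, so r/365 ≈ 0.000158265.
r ≈ 365·0.000158265 = 5.77668%.

5.777%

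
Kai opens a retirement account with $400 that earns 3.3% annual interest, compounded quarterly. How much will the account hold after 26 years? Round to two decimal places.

Growth factor = (1 + 0.00825)^104 ≈ 2.35015221.
A ≈ 400 × 2.35015221 ≈ 940.0609.

$940.06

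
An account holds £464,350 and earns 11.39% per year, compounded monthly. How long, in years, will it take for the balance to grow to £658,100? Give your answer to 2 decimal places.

(1 + 0.00949167)^(12t) = 658,100/464,350 = 1.4172.
12t·ln(1 + 0.00949167) = ln(1.4172); 12t = 0.34872/0.0094469 ≈ 36.9135.
t ≈ 3.0761 years.

3.08 years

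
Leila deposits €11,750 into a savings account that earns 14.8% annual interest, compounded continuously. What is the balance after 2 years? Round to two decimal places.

A = P·e^(rt) = 11,750·e^(0.148·2) = 11,750·e^0.296.
e^0.296 ≈ 1.3444701568, so A ≈ 15,797.5243.

€15,797.52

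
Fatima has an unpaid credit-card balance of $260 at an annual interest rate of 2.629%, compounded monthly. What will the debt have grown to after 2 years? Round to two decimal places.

Periodic rate = 2.629%/12 = 0.00219083; periods = 12·2 = 24.
A = 260·(1 + 0.02629/12)^24 ≈ 260·1.05392626 ≈ 274.0208.

$274.02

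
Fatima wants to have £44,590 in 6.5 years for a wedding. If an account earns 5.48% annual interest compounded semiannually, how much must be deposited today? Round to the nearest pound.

Growth factor = (1 + 0.0274)^13 ≈ 1.4210661612.
P = 44,590/1.4210661612 ≈ 31,377.8494.

£31,378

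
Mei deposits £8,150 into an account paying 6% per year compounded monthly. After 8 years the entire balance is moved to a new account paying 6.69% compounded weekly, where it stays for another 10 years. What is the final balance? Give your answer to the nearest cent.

£25,671.77

After 8 years at 6%: 8,150 × 1.6141427085 ≈ 13,155.2631.
Then 10 years at 6.69%: 13,155.2631 × 1.9514448006 ≈ 25,671.7697.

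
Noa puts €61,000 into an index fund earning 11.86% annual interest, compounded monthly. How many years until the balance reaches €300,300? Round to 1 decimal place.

13.5 years

(1 + 0.00988333)^(12t) = 300,300/61,000 = 4.923.
12t·ln(1 + 0.00988333) = ln(4.923); 12t = 1.5939/0.00983481 ≈ 162.0680.
t ≈ 13.5057 years.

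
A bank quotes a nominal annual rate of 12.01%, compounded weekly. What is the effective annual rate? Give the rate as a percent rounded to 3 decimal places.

One year is 52 periods at 0.00230962 each: (1 + 0.00230962)^52 ≈ 1.127453.
EAR = 1.127453 − 1 ≈ 12.74535%.

12.745%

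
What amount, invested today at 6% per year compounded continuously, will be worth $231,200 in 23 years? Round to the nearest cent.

$58,164.96

P = A·e^(−rt) = 231,200·e^(−1.38).
e^(−1.38) ≈ 0.25157855306, so P ≈ 58,164.9615.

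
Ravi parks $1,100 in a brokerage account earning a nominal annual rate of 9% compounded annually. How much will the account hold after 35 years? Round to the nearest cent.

$22,455.36

Annual rate = 9% = 0.09; years = 35.
A = 1,100·(1 + 0.09)^35 ≈ 1,100·20.413967919 ≈ 22,455.3647.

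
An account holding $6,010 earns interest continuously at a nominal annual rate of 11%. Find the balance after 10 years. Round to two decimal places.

A = P·e^(rt) = 6,010·e^(0.11·10) = 6,010·e^1.1.
e^1.1 ≈ 3.0041660239, so A ≈ 18,055.0378.

$18,055.04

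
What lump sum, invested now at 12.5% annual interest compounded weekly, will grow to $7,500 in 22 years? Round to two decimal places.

$481.04

Periodic rate = 12.5%/52 = 0.00240385; 1144 periods.
P = 7,500/(1 + 0.125/52)^1144 ≈ 7,500/15.59109626 ≈ 481.0438.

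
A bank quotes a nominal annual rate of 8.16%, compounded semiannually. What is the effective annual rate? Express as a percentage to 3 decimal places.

8.326%

EAR = (1 + 8.16%/2)^2 − 1 = (1 + 0.0408)^2 − 1.
(1 + 0.0408)^2 ≈ 1.083265, so EAR ≈ 8.32646%.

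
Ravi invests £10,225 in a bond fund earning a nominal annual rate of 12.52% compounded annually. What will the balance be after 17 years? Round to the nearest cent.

Annual rate = 12.52% = 0.1252; years = 17.
A = 10,225·(1 + 0.1252)^17 ≈ 10,225·7.4285713561 ≈ 75,957.1421.

£75,957.14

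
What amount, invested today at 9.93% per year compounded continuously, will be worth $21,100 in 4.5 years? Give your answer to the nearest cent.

P = A·e^(−rt) = 21,100·e^(−0.44685).
e^(−0.44685) ≈ 0.63963984706, so P ≈ 13,496.4008.

$13,496.40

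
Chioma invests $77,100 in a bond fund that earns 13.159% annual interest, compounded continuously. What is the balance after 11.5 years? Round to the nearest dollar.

A = P·e^(rt) = 77,100·e^(0.13159·11.5) = 77,100·e^1.513285.
e^1.513285 ≈ 4.54162555623, so A ≈ 350,159.3304.

$350,159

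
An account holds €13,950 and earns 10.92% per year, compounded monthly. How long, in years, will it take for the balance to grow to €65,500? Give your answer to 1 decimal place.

14.2 years

We need (1 + 0.0091)^(12t) = 4.6953, so 12t = ln 4.6953 / ln 1.0091 ≈ 170.7249.
t ≈ 170.7249/12 = 14.2271 years.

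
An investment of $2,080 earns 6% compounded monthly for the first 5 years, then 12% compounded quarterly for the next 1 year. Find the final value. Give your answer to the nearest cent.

After 5 years at 6%: 2,080 × 1.348850153 ≈ 2,805.6083.
Then 1 years at 12%: 2,805.6083 × 1.12550881 ≈ 3,157.7369.

$3,157.74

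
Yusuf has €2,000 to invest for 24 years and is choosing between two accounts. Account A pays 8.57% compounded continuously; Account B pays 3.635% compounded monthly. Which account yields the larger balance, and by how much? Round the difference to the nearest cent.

A: e^(0.0857·24) = e^2.0568 ≈ 7.8209028355, so 2,000 × 7.8209028355 ≈ 15,641.8057.
B: (1 + 0.03635/12)^288 ≈ 2.389493311, so 2,000 × 2.389493311 ≈ 4,778.9866.
Difference ≈ 10,862.8190 in favor of A.

Account A, by €10,862.82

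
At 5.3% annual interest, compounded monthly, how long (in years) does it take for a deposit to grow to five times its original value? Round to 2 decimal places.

30.43 years

(1 + 0.00441667)^(12t) = 5.
12t = ln 5 / ln(1 + 0.00441667) ≈ 1.6094/0.00440694 ≈ 365.2052.
t ≈ 30.4338.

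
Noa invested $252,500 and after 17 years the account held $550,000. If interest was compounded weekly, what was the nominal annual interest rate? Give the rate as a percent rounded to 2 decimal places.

4.58%

The 884-period growth factor is 550,000/252,500 = 2.17822.
r/52 = 2.17822^(1/884) − 1 ≈ 0.000881052, so r ≈ 52·0.000881052 = 4.58147%.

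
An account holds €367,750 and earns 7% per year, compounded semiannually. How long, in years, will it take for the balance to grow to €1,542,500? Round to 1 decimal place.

We need (1 + 0.035)^(2t) = 4.1944, so 2t = ln 4.1944 / ln 1.035 ≈ 41.6772.
t ≈ 41.6772/2 = 20.8386 years.

20.8 years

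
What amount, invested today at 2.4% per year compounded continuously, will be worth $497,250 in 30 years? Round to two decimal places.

P = A·e^(−rt) = 497,250·e^(−0.72).
e^(−0.72) ≈ 0.48675225596, so P ≈ 242,037.5593.

$242,037.56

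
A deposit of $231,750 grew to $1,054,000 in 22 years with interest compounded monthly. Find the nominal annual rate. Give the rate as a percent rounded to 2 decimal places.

(1 + r/12)^264 = 1,054,000/231,750 = 4.548.
1 + r/12 = 4.548^(1/264) ≈ 1.005754, so r/12 ≈ 0.00575395.
r ≈ 12·0.00575395 = 6.90474%.

6.90%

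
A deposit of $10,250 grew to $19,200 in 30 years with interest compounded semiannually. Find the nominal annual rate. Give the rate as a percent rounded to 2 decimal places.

The 60-period growth factor is 19,200/10,250 = 1.87317.
r/2 = 1.87317^(1/60) − 1 ≈ 0.0105154, so r ≈ 2·0.0105154 = 2.10309%.

2.10%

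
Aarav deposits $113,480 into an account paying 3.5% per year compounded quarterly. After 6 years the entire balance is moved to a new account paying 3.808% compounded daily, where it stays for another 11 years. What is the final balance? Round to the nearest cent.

After 6 years at 3.5%: 113,480 × 1.2325517014 ≈ 139,869.9671.
Then 11 years at 3.808%: 139,869.9671 × 1.52022469699 ≈ 212,633.7783.

$212,633.78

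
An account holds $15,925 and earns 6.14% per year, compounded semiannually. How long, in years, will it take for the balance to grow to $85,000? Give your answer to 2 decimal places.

(1 + 0.0307)^(2t) = 85,000/15,925 = 5.3375.
2t·ln(1 + 0.0307) = ln(5.3375); 2t = 1.6748/0.0302382 ≈ 55.3856.
t ≈ 27.6928 years.

27.69 years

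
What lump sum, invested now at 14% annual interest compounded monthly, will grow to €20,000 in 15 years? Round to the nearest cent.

€2,479.08

Periodic rate = 14%/12 = 0.0116667; 180 periods.
P = 20,000/(1 + 0.14/12)^180 ≈ 20,000/8.0675065093 ≈ 2,479.0807.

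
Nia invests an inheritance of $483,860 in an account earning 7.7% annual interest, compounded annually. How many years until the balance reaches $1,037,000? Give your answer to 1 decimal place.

(1 + 0.077)^t = 1,037,000/483,860 = 2.1432.
t·ln(1 + 0.077) = ln(2.1432); t = 0.76229/0.0741794 ≈ 10.2763.

10.3 years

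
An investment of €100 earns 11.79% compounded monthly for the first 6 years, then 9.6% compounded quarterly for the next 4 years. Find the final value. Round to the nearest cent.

€295.47

Phase 1: 100·(1 + 0.009825)^72 ≈ 202.1718.
Phase 2: 202.1718·(1 + 0.024)^16 ≈ 295.4744.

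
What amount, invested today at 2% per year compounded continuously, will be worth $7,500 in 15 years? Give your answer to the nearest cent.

$5,556.14

P = A·e^(−rt) = 7,500·e^(−0.3).
e^(−0.3) ≈ 0.7408182207, so P ≈ 5,556.1367.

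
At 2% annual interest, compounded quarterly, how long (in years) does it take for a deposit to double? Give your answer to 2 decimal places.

34.74 years

(1 + 0.005)^(4t) = 2.
4t = ln 2 / ln(1 + 0.005) ≈ 0.69315/0.00498754 ≈ 138.9757.
t ≈ 34.7439.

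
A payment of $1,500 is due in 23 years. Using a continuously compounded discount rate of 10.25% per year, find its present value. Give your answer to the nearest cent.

P = A·e^(−rt) = 1,500·e^(−2.3575).
e^(−2.3575) ≈ 0.09465656906, so P ≈ 141.9849.

$141.98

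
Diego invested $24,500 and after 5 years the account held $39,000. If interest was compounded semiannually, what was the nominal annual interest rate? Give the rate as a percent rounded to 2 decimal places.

9.52%

The 10-period growth factor is 39,000/24,500 = 1.59184.
r/2 = 1.59184^(1/10) − 1 ≈ 0.0475864, so r ≈ 2·0.0475864 = 9.51728%.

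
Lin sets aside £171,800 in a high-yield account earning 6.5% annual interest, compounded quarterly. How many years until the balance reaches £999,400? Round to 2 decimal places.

27.31 years

We need (1 + 0.01625)^(4t) = 5.8172, so 4t = ln 5.8172 / ln 1.01625 ≈ 109.2365.
t ≈ 109.2365/4 = 27.3091 years.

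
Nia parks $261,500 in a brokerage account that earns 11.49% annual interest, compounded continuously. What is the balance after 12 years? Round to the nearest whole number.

$1,038,190

A = P·e^(rt) = 261,500·e^(0.1149·12) = 261,500·e^1.3788.
e^1.3788 ≈ 3.970134606326, so A ≈ 1,038,190.1996.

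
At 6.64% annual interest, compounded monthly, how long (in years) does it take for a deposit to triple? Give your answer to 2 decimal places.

16.59 years

(1 + 0.00553333)^(12t) = 3.
12t = ln 3 / ln(1 + 0.00553333) ≈ 1.0986/0.00551808 ≈ 199.0932.
t ≈ 16.5911.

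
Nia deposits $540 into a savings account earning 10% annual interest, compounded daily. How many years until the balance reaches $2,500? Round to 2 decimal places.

15.33 years

We need (1 + 0.000273973)^(365t) = 4.6296, so 365t = ln 4.6296 / ln 1.000274 ≈ 5594.3068.
t ≈ 5594.3068/365 = 15.3269 years.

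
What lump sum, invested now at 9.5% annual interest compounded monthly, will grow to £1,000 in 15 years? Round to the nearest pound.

£242

Periodic rate = 9.5%/12 = 0.00791667; 180 periods.
P = 1,000/(1 + 0.095/12)^180 ≈ 1,000/4.1345933 ≈ 241.8618.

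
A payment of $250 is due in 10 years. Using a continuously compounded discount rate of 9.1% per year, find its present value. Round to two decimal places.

$100.63

P = A·e^(−rt) = 250·e^(−0.91).
e^(−0.91) ≈ 0.402524224, so P ≈ 100.6311.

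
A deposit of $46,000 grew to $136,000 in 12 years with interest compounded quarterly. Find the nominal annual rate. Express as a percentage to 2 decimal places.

The 48-period growth factor is 136,000/46,000 = 2.95652.
r/4 = 2.95652^(1/48) − 1 ≈ 0.0228406, so r ≈ 4·0.0228406 = 9.13622%.

9.14%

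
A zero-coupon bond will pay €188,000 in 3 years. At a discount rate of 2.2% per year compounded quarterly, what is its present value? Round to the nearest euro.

€176,024

Growth factor = (1 + 0.0055)^12 ≈ 1.06803355947.
P = 188,000/1.06803355947 ≈ 176,024.4314.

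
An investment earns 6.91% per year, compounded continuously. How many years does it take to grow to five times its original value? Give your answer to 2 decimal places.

23.29 years

e^(0.0691t) = 5, so 0.0691t = ln 5 ≈ 1.6094.
t ≈ 1.6094/0.0691 ≈ 23.2914.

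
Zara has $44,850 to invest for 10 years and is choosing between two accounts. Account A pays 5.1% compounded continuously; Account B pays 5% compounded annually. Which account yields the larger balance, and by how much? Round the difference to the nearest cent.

A: e^(0.051·10) = e^0.51 ≈ 1.6652911949, so 44,850 × 1.6652911949 ≈ 74,688.3101.
B: (1 + 0.05)^10 ≈ 1.6288946268, so 44,850 × 1.6288946268 ≈ 73,055.9240.
Difference ≈ 1,632.3861 in favor of A.

Account A, by $1,632.39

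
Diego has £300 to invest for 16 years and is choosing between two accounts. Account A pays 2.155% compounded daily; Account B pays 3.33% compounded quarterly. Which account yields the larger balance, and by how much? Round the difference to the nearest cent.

A: (1 + 0.02155/365)^5840 ≈ 1.41169318, so 300 × 1.41169318 ≈ 423.5080.
B: (1 + 0.008325)^64 ≈ 1.69994254, so 300 × 1.69994254 ≈ 509.9828.
Difference ≈ 86.4748 in favor of B.

Account B, by £86.47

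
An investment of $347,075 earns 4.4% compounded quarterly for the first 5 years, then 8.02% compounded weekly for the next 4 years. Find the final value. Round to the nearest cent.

$595,197.07

After 5 years at 4.4%: 347,075 × 1.24458084278 ≈ 431,962.8960.
Then 4 years at 8.02%: 431,962.8960 × 1.3778893446 ≈ 595,197.0717.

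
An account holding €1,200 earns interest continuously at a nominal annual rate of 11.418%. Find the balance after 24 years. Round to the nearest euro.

A = P·e^(rt) = 1,200·e^(0.11418·24) = 1,200·e^2.74032.
e^2.74032 ≈ 15.491941725, so A ≈ 18,590.3301.

€18,590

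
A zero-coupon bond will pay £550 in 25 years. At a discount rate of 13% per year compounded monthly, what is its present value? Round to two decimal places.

Growth factor = (1 + 0.13/12)^300 ≈ 25.3434915.
P = 550/25.3434915 ≈ 21.7018.

£21.70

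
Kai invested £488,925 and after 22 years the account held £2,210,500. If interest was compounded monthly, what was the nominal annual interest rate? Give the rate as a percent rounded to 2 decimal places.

(1 + r/12)^264 = 2,210,500/488,925 = 4.52114.
1 + r/12 = 4.52114^(1/264) ≈ 1.005731, so r/12 ≈ 0.00573138.
r ≈ 12·0.00573138 = 6.87766%.

6.88%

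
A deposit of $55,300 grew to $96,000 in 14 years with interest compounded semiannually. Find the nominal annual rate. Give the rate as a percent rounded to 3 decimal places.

3.979%

(1 + r/2)^28 = 96,000/55,300 = 1.73599.
1 + r/2 = 1.73599^(1/28) ≈ 1.019894, so r/2 ≈ 0.0198944.
r ≈ 2·0.0198944 = 3.97889%.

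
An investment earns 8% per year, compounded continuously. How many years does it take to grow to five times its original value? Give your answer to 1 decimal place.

20.1 years

e^(0.08t) = 5, so 0.08t = ln 5 ≈ 1.6094.
t ≈ 1.6094/0.08 ≈ 20.1180.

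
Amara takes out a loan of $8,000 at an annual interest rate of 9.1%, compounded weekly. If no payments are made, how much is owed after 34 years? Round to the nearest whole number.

$176,045

Periodic rate = 9.1%/52 = 0.00175; periods = 52·34 = 1768.
A = 8,000·(1 + 0.00175)^1768 ≈ 8,000·22.0055766278 ≈ 176,044.6130.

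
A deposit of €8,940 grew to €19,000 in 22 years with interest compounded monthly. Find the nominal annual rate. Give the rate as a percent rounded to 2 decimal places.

3.43%

(1 + r/12)^264 = 19,000/8,940 = 2.12528.
1 + r/12 = 2.12528^(1/264) ≈ 1.00286, so r/12 ≈ 0.00285978.
r ≈ 12·0.00285978 = 3.43173%.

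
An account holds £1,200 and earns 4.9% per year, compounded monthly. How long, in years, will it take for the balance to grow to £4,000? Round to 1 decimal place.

(1 + 0.00408333)^(12t) = 4,000/1,200 = 3.3333.
12t·ln(1 + 0.00408333) = ln(3.3333); 12t = 1.204/0.00407502 ≈ 295.4521.
t ≈ 24.6210 years.

24.6 years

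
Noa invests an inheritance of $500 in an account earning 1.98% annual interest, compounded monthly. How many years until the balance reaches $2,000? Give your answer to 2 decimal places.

(1 + 0.00165)^(12t) = 2,000/500 = 4.
12t·ln(1 + 0.00165) = ln(4); 12t = 1.3863/0.00164864 ≈ 840.8714.
t ≈ 70.0726 years.

70.07 years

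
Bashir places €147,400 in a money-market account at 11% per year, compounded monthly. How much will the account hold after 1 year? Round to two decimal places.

€164,456.96

Growth factor = (1 + 0.11/12)^12 ≈ 1.1157188362.
A ≈ 147,400 × 1.1157188362 ≈ 164,456.9565.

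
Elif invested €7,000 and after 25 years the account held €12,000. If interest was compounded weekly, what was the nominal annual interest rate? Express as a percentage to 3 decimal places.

(1 + r/52)^1300 = 12,000/7,000 = 1.71429.
1 + r/52 = 1.71429^(1/1300) ≈ 1.000415, so r/52 ≈ 0.000414699.
r ≈ 52·0.000414699 = 2.15643%.

2.156%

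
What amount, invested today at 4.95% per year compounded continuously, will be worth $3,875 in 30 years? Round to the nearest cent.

P = A·e^(−rt) = 3,875·e^(−1.485).
e^(−1.485) ≈ 0.2265023407, so P ≈ 877.6966.

$877.70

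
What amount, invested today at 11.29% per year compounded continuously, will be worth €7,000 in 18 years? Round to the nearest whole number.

P = A·e^(−rt) = 7,000·e^(−2.0322).
e^(−2.0322) ≈ 0.1310469006, so P ≈ 917.3283.

€917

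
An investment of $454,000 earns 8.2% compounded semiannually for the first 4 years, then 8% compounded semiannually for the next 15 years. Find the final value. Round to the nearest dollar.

Phase 1: 454,000·(1 + 0.041)^8 ≈ 626,125.9288.
Phase 2: 626,125.9288·(1 + 0.04)^30 ≈ 2,030,775.2785.

$2,030,775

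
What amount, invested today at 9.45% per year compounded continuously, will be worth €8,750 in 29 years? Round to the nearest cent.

P = A·e^(−rt) = 8,750·e^(−2.7405).
e^(−2.7405) ≈ 0.06453806979, so P ≈ 564.7081.

€564.71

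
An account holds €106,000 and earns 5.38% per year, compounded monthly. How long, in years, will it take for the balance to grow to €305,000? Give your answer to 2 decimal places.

(1 + 0.00448333)^(12t) = 305,000/106,000 = 2.8774.
12t·ln(1 + 0.00448333) = ln(2.8774); 12t = 1.0569/0.00447331 ≈ 236.2617.
t ≈ 19.6885 years.

19.69 years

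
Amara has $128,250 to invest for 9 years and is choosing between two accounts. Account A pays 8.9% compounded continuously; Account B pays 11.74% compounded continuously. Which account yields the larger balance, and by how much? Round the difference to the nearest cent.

Account B, by $83,209.42

Account A growth factor: e^(0.089·9) = e^0.801 ≈ 2.22776758256; balance ≈ 285,711.1925.
Account B growth factor: e^(0.1174·9) = e^1.0566 ≈ 2.87657399224; balance ≈ 368,920.6145.
Account B is larger by 83,209.4220.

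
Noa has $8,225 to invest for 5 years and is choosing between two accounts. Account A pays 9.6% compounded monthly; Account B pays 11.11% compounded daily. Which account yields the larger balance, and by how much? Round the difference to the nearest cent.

Account B, by $1,066.57

A: (1 + 0.008)^60 ≈ 1.6129909347, so 8,225 × 1.6129909347 ≈ 13,266.8504.
B: (1 + 0.1111/365)^1825 ≈ 1.7426648674, so 8,225 × 1.7426648674 ≈ 14,333.4185.
Difference ≈ 1,066.5681 in favor of B.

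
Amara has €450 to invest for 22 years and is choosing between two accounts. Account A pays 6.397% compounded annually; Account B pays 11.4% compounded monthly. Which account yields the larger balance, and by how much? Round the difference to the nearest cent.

Account A growth factor: (1 + 0.06397)^22 ≈ 3.912428538; balance ≈ 1,760.5928.
Account B growth factor: (1 + 0.0095)^264 ≈ 12.13582613; balance ≈ 5,461.1218.
Account B is larger by 3,700.5289.

Account B, by €3,700.53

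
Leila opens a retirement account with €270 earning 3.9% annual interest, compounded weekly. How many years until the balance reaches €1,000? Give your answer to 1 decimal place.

We need (1 + 0.00075)^(52t) = 3.7037, so 52t = ln 3.7037 / ln 1.00075 ≈ 1746.4323.
t ≈ 1746.4323/52 = 33.5852 years.

33.6 years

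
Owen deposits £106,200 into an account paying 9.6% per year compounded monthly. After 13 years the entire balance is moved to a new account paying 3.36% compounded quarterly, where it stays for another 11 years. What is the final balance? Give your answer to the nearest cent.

£531,878.40

Phase 1: 106,200·(1 + 0.008)^156 ≈ 368,101.4480.
Phase 2: 368,101.4480·(1 + 0.0084)^44 ≈ 531,878.4005.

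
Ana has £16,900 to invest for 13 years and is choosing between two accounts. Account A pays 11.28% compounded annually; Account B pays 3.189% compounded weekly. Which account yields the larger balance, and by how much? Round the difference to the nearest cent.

Account A growth factor: (1 + 0.1128)^13 ≈ 4.0125690665; balance ≈ 67,812.4172.
Account B growth factor: (1 + 0.03189/52)^676 ≈ 1.5135273658; balance ≈ 25,578.6125.
Account A is larger by 42,233.8047.

Account A, by £42,233.80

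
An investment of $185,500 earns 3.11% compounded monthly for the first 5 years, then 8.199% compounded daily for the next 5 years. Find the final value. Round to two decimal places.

$326,443.76

Phase 1: 185,500·(1 + 0.0311/12)^60 ≈ 216,665.2915.
Phase 2: 216,665.2915·(1 + 0.08199/365)^1825 ≈ 326,443.7626.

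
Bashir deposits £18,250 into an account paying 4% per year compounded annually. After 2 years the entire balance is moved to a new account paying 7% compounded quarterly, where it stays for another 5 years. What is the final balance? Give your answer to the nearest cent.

£27,926.59

Phase 1: 18,250·(1 + 0.04)^2 ≈ 19,739.2000.
Phase 2: 19,739.2000·(1 + 0.0175)^20 ≈ 27,926.5898.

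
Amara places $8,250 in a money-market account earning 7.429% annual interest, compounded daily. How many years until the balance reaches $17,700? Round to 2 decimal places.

10.28 years

We need (1 + 0.000203534)^(365t) = 2.1455, so 365t = ln 2.1455 / ln 1.000204 ≈ 3750.8632.
t ≈ 3750.8632/365 = 10.2763 years.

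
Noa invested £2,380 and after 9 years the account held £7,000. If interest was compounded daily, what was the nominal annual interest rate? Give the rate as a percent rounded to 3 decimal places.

The 3285-period growth factor is 7,000/2,380 = 2.94118.
r/365 = 2.94118^(1/3285) − 1 ≈ 0.000328459, so r ≈ 365·0.000328459 = 11.98874%.

11.989%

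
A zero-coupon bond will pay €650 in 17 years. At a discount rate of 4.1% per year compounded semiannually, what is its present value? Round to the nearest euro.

€326

Growth factor = (1 + 0.0205)^34 ≈ 1.99361966.
P = 650/1.99361966 ≈ 326.0401.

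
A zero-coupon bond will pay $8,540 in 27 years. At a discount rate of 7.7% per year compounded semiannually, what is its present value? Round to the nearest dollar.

Growth factor = (1 + 0.0385)^54 ≈ 7.690437501.
P = 8,540/7.690437501 ≈ 1,110.4700.

$1,110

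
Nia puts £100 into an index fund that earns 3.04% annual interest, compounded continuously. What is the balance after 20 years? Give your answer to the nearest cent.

A = P·e^(rt) = 100·e^(0.0304·20) = 100·e^0.608.
e^0.608 ≈ 1.83675421, so A ≈ 183.6754.

£183.68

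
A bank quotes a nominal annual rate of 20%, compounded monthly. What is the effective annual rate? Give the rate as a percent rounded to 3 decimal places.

21.939%

EAR = (1 + 20%/12)^12 − 1 = (1 + 0.0166667)^12 − 1.
(1 + 0.0166667)^12 ≈ 1.219391, so EAR ≈ 21.93911%.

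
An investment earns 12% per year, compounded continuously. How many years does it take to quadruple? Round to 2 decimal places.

11.55 years

e^(0.12t) = 4, so 0.12t = ln 4 ≈ 1.3863.
t ≈ 1.3863/0.12 ≈ 11.5525.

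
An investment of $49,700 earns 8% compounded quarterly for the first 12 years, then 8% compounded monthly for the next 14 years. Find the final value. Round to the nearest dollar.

Phase 1: 49,700·(1 + 0.02)^48 ≈ 128,577.3982.
Phase 2: 128,577.3982·(1 + 0.08/12)^168 ≈ 392,609.0056.

$392,609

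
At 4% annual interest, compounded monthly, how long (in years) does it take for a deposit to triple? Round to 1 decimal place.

27.5 years

(1 + 0.00333333)^(12t) = 3.
12t = ln 3 / ln(1 + 0.00333333) ≈ 1.0986/0.00332779 ≈ 330.1327.
t ≈ 27.5111.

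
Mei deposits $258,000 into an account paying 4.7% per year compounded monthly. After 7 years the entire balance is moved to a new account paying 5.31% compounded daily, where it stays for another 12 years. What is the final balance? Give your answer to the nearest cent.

$677,541.38

After 7 years at 4.7%: 258,000 × 1.38868517987 ≈ 358,280.7764.
Then 12 years at 5.31%: 358,280.7764 × 1.891090515 ≈ 677,541.3780.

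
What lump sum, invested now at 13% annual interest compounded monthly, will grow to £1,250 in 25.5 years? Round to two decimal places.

Periodic rate = 13%/12 = 0.0108333; 306 periods.
P = 1,250/(1 + 0.13/12)^306 ≈ 1,250/27.03608322 ≈ 46.2345.

£46.23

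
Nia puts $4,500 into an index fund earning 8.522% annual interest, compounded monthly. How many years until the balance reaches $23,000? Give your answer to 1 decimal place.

19.2 years

(1 + 0.00710167)^(12t) = 23,000/4,500 = 5.1111.
12t·ln(1 + 0.00710167) = ln(5.1111); 12t = 1.6314/0.00707657 ≈ 230.5378.
t ≈ 19.2115 years.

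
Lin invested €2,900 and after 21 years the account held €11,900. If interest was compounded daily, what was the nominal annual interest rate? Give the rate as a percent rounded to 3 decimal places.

The 7665-period growth factor is 11,900/2,900 = 4.10345.
r/365 = 4.10345^(1/7665) − 1 ≈ 0.000184208, so r ≈ 365·0.000184208 = 6.72361%.

6.724%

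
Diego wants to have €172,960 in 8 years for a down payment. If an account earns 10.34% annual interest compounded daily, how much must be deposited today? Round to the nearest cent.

Growth factor = (1 + 0.1034/365)^2920 ≈ 2.28663854375.
P = 172,960/2.28663854375 ≈ 75,639.4142.

€75,639.41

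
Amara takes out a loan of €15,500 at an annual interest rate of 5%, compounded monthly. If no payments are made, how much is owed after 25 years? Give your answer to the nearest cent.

€53,960.00

Periodic rate = 5%/12 = 0.00416667; periods = 12·25 = 300.
A = 15,500·(1 + 0.05/12)^300 ≈ 15,500·3.481290452 ≈ 53,960.0020.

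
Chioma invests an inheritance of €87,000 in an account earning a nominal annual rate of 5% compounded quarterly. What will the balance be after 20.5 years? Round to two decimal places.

Periodic rate = 5%/4 = 0.0125; periods = 4·20.5 = 82.
A = 87,000·(1 + 0.0125)^82 ≈ 87,000·2.76944417129 ≈ 240,941.6429.

€240,941.64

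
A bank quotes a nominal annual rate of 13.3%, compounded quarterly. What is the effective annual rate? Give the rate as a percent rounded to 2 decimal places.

13.98%

EAR = (1 + 13.3%/4)^4 − 1 = (1 + 0.03325)^4 − 1.
(1 + 0.03325)^4 ≈ 1.139782, so EAR ≈ 13.97816%.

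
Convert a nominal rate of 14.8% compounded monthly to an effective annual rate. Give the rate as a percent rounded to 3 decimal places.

15.846%

EAR = (1 + 14.8%/12)^12 − 1 = (1 + 0.0123333)^12 − 1.
(1 + 0.0123333)^12 ≈ 1.158464, so EAR ≈ 15.84637%.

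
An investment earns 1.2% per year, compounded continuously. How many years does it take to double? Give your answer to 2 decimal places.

57.76 years

e^(0.012t) = 2, so 0.012t = ln 2 ≈ 0.69315.
t ≈ 0.69315/0.012 ≈ 57.7623.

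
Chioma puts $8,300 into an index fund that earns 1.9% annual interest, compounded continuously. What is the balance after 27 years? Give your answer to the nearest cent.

$13,863.44

A = P·e^(rt) = 8,300·e^(0.019·27) = 8,300·e^0.513.
e^0.513 ≈ 1.6702945698, so A ≈ 13,863.4449.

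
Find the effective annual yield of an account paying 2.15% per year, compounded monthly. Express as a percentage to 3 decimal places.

EAR = (1 + 2.15%/12)^12 − 1 = (1 + 0.00179167)^12 − 1.
(1 + 0.00179167)^12 ≈ 1.021713, so EAR ≈ 2.17131%.

2.171%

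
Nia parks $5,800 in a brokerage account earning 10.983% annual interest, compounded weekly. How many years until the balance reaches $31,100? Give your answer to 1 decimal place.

(1 + 0.00211212)^(52t) = 31,100/5,800 = 5.3621.
52t·ln(1 + 0.00211212) = ln(5.3621); 52t = 1.6793/0.00210989 ≈ 795.9427.
t ≈ 15.3066 years.

15.3 years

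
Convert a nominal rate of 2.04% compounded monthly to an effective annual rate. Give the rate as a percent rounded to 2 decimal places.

2.06%

EAR = (1 + 2.04%/12)^12 − 1 = (1 + 0.0017)^12 − 1.
(1 + 0.0017)^12 ≈ 1.020592, so EAR ≈ 2.05918%.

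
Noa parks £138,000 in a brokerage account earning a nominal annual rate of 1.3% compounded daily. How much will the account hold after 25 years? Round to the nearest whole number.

£190,995

Periodic rate = 1.3%/365 = 0.0000356164; periods = 365·25 = 9125.
A = 138,000·(1 + 0.013/365)^9125 ≈ 138,000·1.38402263588 ≈ 190,995.1238.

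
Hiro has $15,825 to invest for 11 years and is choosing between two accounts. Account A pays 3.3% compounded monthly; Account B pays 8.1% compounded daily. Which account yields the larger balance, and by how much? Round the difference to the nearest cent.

Account B, by $15,831.41

Account A growth factor: (1 + 0.00275)^132 ≈ 1.4369197905; balance ≈ 22,739.2557.
Account B growth factor: (1 + 0.081/365)^4015 ≈ 2.437325058; balance ≈ 38,570.6690.
Account B is larger by 15,831.4134.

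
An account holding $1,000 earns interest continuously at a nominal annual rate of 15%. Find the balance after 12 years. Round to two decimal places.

A = P·e^(rt) = 1,000·e^(0.15·12) = 1,000·e^1.8.
e^1.8 ≈ 6.049647464, so A ≈ 6,049.6475.

$6,049.65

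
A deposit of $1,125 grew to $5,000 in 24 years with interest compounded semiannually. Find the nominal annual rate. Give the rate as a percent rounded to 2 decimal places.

(1 + r/2)^48 = 5,000/1,125 = 4.44444.
1 + r/2 = 4.44444^(1/48) ≈ 1.031564, so r/2 ≈ 0.031564.
r ≈ 2·0.031564 = 6.31281%.

6.31%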